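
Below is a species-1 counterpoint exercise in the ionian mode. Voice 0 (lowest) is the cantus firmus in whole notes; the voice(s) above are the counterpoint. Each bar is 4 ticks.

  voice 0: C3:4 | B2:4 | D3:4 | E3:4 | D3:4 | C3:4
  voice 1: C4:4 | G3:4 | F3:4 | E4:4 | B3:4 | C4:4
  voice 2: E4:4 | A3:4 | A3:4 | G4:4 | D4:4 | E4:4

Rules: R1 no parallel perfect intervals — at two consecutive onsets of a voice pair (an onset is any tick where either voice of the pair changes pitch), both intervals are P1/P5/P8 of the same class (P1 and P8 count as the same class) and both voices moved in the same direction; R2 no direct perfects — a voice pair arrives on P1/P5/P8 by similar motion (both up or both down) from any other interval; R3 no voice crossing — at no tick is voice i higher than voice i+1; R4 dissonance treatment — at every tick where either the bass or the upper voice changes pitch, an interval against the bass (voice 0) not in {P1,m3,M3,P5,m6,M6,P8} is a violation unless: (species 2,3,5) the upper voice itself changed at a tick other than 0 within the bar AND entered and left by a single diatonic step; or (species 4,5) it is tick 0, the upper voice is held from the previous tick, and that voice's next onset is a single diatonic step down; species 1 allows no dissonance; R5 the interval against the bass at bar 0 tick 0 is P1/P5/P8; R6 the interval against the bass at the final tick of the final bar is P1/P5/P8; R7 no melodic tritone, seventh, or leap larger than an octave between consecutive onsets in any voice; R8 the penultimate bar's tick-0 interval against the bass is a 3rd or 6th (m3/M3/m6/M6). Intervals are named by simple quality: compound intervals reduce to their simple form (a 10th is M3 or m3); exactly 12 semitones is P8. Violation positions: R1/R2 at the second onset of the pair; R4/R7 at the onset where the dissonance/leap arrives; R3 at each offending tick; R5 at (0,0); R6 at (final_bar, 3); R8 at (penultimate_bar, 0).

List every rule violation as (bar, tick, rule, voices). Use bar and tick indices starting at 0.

bar 0: v0=C3 v1=C4 v2=E4 downbeat M3
bar 1: v0=B2 v1=G3 v2=A3 downbeat m7
bar 2: v0=D3 v1=F3 v2=A3 downbeat P5
bar 3: v0=E3 v1=E4 v2=G4 downbeat m3
bar 4: v0=D3 v1=B3 v2=D4 downbeat P8
bar 5: v0=C3 v1=C4 v2=E4 downbeat M3
  -> R5 @ bar 0 tick 0 v(0, 2): opens on M3
  -> R4 @ bar 1 tick 0 v(0, 2): B2/A3 m7 untreated
  -> R2 @ bar 3 tick 0 v(0, 1): D3/F3 m3 -> E3/E4 P8 similar
  -> R7 @ bar 3 tick 0 v(1,): F3->E4 leap 11st
  -> R7 @ bar 3 tick 0 v(2,): A3->G4 leap 10st
  -> R2 @ bar 4 tick 0 v(0, 2): E3/G4 m3 -> D3/D4 P8 similar
  -> R8 @ bar 4 tick 0 v(0, 2): penult P8 not 3rd/6th
  -> R6 @ bar 5 tick 3 v(0, 2): closes on M3

(0, 0, R5, (0, 2))
(1, 0, R4, (0, 2))
(3, 0, R2, (0, 1))
(3, 0, R7, (1,))
(3, 0, R7, (2,))
(4, 0, R2, (0, 2))
(4, 0, R8, (0, 2))
(5, 3, R6, (0, 2))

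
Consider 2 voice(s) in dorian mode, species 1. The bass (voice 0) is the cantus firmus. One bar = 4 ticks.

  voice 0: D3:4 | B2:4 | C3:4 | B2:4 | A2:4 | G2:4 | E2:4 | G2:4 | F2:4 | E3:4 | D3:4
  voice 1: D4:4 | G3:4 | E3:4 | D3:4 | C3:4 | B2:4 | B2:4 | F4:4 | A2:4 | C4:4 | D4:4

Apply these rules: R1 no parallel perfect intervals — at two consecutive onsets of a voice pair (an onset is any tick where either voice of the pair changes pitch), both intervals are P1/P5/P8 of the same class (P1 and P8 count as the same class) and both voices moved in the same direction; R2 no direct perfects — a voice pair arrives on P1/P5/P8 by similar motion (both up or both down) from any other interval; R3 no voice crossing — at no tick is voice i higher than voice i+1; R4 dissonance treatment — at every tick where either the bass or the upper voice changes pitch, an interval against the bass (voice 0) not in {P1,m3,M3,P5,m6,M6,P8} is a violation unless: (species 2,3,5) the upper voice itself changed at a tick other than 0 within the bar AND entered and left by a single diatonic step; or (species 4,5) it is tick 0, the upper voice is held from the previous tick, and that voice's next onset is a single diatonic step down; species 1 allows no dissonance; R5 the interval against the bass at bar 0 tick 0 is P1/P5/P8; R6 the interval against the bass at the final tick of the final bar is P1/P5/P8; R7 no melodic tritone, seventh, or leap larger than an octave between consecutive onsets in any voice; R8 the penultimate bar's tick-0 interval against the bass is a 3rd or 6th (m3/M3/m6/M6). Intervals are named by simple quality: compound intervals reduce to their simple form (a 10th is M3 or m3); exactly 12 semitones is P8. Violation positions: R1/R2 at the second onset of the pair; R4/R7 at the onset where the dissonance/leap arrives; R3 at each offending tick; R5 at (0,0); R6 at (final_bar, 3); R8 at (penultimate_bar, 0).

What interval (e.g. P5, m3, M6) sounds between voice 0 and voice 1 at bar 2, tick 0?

M3

voice 0=C3 voice 1=E3 -> M3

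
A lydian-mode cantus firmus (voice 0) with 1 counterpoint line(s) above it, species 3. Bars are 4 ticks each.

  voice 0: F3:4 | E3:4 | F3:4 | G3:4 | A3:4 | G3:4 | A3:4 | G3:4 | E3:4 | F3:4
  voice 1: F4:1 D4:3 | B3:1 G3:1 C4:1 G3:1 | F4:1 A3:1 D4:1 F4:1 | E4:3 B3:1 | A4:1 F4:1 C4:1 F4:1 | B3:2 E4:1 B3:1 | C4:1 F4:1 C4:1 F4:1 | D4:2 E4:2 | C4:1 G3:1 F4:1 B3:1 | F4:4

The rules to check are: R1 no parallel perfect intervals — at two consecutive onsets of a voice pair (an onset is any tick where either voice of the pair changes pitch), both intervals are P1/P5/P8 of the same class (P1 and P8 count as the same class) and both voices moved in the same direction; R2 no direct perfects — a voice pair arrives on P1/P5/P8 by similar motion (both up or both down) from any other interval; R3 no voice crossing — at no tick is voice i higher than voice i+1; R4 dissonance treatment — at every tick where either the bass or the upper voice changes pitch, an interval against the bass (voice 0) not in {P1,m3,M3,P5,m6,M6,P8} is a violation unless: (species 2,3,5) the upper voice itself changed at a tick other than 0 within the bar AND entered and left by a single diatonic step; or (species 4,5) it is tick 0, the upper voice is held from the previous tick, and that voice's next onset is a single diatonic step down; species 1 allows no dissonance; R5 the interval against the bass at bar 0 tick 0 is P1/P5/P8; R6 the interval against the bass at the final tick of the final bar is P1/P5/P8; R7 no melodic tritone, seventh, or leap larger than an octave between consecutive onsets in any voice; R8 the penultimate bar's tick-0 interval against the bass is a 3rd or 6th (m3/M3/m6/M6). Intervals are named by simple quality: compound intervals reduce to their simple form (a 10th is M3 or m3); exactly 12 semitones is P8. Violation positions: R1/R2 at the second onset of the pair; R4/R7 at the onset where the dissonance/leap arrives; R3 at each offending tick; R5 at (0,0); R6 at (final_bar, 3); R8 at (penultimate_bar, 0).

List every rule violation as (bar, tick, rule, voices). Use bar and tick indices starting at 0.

bar 0: v0=F3 v1=F4 downbeat P8
bar 1: v0=E3 v1=B3 downbeat P5
bar 2: v0=F3 v1=F4 downbeat P8
bar 3: v0=G3 v1=E4 downbeat M6
bar 4: v0=A3 v1=A4 downbeat P8
bar 5: v0=G3 v1=B3 downbeat M3
bar 6: v0=A3 v1=C4 downbeat m3
bar 7: v0=G3 v1=D4 downbeat P5
bar 8: v0=E3 v1=C4 downbeat m6
bar 9: v0=F3 v1=F4 downbeat P8
  -> R2 @ bar 1 tick 0 v(0, 1): F3/D4 M6 -> E3/B3 P5 similar
  -> R2 @ bar 2 tick 0 v(0, 1): E3/G3 m3 -> F3/F4 P8 similar
  -> R7 @ bar 2 tick 0 v(1,): G3->F4 leap 10st
  -> R2 @ bar 4 tick 0 v(0, 1): G3/B3 M3 -> A3/A4 P8 similar
  -> R7 @ bar 4 tick 0 v(1,): B3->A4 leap 10st
  -> R7 @ bar 5 tick 0 v(1,): F4->B3 leap 6st
  -> R2 @ bar 7 tick 0 v(0, 1): A3/F4 m6 -> G3/D4 P5 similar
  -> R4 @ bar 8 tick 2 v(0, 1): E3/F4 m2 untreated
  -> R7 @ bar 8 tick 2 v(1,): G3->F4 leap 10st
  -> R7 @ bar 8 tick 3 v(1,): F4->B3 leap 6st
  -> R2 @ bar 9 tick 0 v(0, 1): E3/B3 P5 -> F3/F4 P8 similar
  -> R7 @ bar 9 tick 0 v(1,): B3->F4 leap 6st

(1, 0, R2, (0, 1))
(2, 0, R2, (0, 1))
(2, 0, R7, (1,))
(4, 0, R2, (0, 1))
(4, 0, R7, (1,))
(5, 0, R7, (1,))
(7, 0, R2, (0, 1))
(8, 2, R4, (0, 1))
(8, 2, R7, (1,))
(8, 3, R7, (1,))
(9, 0, R2, (0, 1))
(9, 0, R7, (1,))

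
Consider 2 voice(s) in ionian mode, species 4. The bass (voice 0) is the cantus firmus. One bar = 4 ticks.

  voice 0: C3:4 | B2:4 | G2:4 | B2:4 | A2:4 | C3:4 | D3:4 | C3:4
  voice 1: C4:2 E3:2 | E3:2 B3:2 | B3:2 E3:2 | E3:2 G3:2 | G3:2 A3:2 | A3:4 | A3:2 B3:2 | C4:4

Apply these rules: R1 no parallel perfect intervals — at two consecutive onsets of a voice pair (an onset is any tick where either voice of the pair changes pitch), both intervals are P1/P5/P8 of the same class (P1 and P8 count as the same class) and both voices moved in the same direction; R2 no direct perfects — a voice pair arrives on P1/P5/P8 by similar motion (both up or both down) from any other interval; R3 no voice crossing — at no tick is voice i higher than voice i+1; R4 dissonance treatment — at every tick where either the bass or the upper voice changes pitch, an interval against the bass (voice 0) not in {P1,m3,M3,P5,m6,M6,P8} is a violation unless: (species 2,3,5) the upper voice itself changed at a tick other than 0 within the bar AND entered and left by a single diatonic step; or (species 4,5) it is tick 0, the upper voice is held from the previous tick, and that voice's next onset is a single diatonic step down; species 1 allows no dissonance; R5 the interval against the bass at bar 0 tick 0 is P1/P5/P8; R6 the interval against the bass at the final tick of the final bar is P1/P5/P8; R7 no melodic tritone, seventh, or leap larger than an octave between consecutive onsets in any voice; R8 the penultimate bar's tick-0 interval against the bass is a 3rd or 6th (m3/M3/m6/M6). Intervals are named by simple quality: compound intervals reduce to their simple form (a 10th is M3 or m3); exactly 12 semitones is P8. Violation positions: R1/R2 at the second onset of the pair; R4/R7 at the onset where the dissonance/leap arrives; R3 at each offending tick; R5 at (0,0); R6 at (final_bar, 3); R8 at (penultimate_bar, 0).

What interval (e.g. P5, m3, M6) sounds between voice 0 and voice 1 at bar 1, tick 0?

voice 0=B2 voice 1=E3 -> P4

P4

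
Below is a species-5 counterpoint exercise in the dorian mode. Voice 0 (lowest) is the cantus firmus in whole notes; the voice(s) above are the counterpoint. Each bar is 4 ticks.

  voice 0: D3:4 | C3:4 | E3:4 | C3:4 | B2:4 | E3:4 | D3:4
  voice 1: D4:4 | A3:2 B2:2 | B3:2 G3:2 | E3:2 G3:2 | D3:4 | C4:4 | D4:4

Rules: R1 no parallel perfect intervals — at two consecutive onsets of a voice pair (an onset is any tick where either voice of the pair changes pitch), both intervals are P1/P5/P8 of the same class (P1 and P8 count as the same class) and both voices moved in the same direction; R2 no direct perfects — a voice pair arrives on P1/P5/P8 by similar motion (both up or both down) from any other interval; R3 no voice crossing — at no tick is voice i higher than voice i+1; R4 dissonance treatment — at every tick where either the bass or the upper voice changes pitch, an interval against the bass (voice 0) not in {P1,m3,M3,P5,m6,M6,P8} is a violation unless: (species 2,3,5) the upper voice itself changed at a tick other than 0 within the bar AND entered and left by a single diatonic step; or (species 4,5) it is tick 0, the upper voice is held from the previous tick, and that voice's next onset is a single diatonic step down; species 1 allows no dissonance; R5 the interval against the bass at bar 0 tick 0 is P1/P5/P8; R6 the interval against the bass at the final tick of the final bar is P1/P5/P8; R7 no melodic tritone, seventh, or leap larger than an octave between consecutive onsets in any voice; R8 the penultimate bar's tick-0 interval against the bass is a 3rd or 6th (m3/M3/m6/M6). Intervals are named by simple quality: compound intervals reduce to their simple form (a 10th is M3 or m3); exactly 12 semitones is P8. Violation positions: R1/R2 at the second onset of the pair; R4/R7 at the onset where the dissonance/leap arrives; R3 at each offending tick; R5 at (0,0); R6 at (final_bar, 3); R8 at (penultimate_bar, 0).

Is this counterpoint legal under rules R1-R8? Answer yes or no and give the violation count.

bar 0: v0=D3 v1=D4 (P8)
bar 1: v0=C3 v1=A3 (M6)
bar 2: v0=E3 v1=B3 (P5)
bar 3: v0=C3 v1=E3 (M3)
bar 4: v0=B2 v1=D3 (m3)
bar 5: v0=E3 v1=C4 (m6)
bar 6: v0=D3 v1=D4 (P8)
  R3 @ bar1.2: C3 above B2
  R4 @ bar1.2: C3/B2 m2 untreated
  R7 @ bar1.2: A3->B2 leap 10st
  R3 @ bar1.3: C3 above B2
  R2 @ bar2.0: C3/B2 m2 -> E3/B3 P5 similar
  R7 @ bar5.0: D3->C4 leap 10st

No (6 violations)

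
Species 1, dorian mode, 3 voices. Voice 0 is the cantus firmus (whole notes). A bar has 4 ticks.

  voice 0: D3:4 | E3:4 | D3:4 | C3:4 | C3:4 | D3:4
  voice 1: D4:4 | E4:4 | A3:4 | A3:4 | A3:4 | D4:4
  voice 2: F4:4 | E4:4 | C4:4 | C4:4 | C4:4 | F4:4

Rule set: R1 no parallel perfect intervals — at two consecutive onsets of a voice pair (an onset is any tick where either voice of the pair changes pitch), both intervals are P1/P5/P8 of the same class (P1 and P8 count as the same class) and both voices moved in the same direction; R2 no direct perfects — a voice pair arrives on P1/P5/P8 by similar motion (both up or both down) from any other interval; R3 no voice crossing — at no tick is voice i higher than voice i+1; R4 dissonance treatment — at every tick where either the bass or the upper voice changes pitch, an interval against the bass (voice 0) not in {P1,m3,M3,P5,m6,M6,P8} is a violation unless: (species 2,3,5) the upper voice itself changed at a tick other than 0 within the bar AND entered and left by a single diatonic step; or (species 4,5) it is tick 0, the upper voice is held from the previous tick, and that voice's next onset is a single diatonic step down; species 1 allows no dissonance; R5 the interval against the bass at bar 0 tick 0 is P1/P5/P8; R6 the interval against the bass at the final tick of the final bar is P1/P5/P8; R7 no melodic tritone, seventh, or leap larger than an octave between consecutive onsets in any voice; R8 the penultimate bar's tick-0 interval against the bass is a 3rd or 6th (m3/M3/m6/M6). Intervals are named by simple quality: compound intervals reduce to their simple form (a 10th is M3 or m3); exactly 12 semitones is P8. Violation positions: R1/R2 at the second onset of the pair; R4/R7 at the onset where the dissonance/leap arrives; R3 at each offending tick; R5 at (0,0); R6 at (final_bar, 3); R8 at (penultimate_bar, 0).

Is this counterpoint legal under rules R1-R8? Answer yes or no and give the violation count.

bar 0: v0=D3 v1=D4 v2=F4 (m3)
bar 1: v0=E3 v1=E4 v2=E4 (P8)
bar 2: v0=D3 v1=A3 v2=C4 (m7)
bar 3: v0=C3 v1=A3 v2=C4 (P8)
bar 4: v0=C3 v1=A3 v2=C4 (P8)
bar 5: v0=D3 v1=D4 v2=F4 (m3)
  R5 @ bar0.0: opens on m3
  R1 @ bar1.0: D3/D4 P8 -> E3/E4 P8 similar
  R2 @ bar2.0: E3/E4 P8 -> D3/A3 P5 similar
  R4 @ bar2.0: D3/C4 m7 untreated
  R8 @ bar4.0: penult P8 not 3rd/6th
  R2 @ bar5.0: C3/A3 M6 -> D3/D4 P8 similar
  R6 @ bar5.3: closes on m3

No (7 violations)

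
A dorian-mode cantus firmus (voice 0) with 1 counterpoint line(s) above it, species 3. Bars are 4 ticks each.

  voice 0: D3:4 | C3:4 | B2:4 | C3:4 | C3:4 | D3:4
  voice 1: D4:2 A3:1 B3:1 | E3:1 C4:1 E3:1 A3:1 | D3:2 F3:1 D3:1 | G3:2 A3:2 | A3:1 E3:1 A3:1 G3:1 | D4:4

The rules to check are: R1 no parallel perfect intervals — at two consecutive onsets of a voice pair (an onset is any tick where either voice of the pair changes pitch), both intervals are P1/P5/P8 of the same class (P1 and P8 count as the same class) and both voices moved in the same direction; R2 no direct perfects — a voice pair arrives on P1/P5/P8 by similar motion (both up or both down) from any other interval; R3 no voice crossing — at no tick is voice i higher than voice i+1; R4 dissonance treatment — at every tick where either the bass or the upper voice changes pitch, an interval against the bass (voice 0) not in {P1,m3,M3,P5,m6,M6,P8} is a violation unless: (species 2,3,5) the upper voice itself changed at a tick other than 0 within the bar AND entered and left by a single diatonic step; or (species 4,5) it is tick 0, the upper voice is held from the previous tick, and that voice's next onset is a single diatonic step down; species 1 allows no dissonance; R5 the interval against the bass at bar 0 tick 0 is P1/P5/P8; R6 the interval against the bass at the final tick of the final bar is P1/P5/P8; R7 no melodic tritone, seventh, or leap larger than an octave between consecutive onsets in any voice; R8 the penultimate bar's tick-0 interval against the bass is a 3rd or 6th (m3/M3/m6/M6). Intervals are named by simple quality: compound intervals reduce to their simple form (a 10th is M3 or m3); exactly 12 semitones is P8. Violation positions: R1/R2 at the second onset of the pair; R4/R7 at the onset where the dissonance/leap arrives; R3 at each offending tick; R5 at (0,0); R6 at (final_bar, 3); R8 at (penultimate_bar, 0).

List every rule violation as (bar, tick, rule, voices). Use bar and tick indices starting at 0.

bar 0: v0=D3 v1=D4 downbeat P8
bar 1: v0=C3 v1=E3 downbeat M3
bar 2: v0=B2 v1=D3 downbeat m3
bar 3: v0=C3 v1=G3 downbeat P5
bar 4: v0=C3 v1=A3 downbeat M6
bar 5: v0=D3 v1=D4 downbeat P8
  -> R4 @ bar 2 tick 2 v(0, 1): B2/F3 TT untreated
  -> R2 @ bar 3 tick 0 v(0, 1): B2/D3 m3 -> C3/G3 P5 similar
  -> R2 @ bar 5 tick 0 v(0, 1): C3/G3 P5 -> D3/D4 P8 similar

(2, 2, R4, (0, 1))
(3, 0, R2, (0, 1))
(5, 0, R2, (0, 1))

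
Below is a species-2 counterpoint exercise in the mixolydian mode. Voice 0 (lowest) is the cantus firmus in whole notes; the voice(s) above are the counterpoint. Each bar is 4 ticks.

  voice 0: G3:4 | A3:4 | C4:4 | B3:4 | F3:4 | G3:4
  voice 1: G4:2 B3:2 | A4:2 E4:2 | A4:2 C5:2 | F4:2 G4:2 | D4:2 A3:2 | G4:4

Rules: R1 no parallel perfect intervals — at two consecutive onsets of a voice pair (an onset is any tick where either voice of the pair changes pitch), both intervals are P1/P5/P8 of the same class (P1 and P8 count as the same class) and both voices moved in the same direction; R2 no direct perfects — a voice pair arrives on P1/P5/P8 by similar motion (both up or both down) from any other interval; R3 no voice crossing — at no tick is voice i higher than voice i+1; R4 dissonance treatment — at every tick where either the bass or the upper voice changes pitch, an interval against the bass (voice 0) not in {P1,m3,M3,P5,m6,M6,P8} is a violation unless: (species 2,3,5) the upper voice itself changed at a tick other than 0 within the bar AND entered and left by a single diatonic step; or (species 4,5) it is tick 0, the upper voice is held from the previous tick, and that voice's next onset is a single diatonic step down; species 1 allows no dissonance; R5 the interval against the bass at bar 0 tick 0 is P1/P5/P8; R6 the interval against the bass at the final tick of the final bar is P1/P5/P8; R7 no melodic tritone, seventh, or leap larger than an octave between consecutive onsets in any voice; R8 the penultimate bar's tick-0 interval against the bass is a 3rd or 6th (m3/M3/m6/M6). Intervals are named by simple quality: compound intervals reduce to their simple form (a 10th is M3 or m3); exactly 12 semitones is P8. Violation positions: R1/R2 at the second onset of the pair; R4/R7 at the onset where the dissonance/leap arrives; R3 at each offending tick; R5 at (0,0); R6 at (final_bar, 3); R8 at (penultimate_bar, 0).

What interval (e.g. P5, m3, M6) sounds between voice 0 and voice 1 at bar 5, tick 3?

P8

voice 0=G3 voice 1=G4 -> P8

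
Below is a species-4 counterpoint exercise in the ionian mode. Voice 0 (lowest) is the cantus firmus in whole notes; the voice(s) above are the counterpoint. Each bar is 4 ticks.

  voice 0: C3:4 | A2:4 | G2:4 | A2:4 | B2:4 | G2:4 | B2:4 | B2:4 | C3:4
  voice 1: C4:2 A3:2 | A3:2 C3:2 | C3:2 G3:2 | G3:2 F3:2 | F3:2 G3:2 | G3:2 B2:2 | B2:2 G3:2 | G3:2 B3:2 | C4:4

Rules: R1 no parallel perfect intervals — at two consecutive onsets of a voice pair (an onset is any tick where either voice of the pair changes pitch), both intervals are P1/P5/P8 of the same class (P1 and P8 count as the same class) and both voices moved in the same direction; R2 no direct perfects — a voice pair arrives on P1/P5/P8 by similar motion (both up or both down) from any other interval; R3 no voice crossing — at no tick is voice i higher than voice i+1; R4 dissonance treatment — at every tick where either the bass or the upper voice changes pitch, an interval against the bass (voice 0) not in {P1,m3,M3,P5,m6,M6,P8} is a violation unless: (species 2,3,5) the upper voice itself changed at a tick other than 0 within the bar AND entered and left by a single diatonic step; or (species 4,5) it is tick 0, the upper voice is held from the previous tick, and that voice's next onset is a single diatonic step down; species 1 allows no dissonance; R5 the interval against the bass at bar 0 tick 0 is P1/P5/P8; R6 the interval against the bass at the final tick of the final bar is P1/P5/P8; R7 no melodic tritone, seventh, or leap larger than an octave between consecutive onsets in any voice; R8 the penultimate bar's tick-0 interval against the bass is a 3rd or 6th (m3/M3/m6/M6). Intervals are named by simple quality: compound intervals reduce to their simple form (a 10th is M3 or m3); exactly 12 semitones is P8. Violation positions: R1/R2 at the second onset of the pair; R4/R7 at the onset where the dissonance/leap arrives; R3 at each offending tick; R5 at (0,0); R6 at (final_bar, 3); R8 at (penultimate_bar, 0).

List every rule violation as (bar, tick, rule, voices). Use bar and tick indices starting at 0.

(2, 0, R4, (0, 1))
(4, 0, R4, (0, 1))
(8, 0, R1, (0, 1))

bar 0: v0=C3 v1=C4 downbeat P8
bar 1: v0=A2 v1=A3 downbeat P8
bar 2: v0=G2 v1=C3 downbeat P4
bar 3: v0=A2 v1=G3 downbeat m7
bar 4: v0=B2 v1=F3 downbeat TT
bar 5: v0=G2 v1=G3 downbeat P8
bar 6: v0=B2 v1=B2 downbeat P1
bar 7: v0=B2 v1=G3 downbeat m6
bar 8: v0=C3 v1=C4 downbeat P8
  -> R4 @ bar 2 tick 0 v(0, 1): G2/C3 P4 untreated
  -> R4 @ bar 4 tick 0 v(0, 1): B2/F3 TT untreated
  -> R1 @ bar 8 tick 0 v(0, 1): B2/B3 P8 -> C3/C4 P8 similar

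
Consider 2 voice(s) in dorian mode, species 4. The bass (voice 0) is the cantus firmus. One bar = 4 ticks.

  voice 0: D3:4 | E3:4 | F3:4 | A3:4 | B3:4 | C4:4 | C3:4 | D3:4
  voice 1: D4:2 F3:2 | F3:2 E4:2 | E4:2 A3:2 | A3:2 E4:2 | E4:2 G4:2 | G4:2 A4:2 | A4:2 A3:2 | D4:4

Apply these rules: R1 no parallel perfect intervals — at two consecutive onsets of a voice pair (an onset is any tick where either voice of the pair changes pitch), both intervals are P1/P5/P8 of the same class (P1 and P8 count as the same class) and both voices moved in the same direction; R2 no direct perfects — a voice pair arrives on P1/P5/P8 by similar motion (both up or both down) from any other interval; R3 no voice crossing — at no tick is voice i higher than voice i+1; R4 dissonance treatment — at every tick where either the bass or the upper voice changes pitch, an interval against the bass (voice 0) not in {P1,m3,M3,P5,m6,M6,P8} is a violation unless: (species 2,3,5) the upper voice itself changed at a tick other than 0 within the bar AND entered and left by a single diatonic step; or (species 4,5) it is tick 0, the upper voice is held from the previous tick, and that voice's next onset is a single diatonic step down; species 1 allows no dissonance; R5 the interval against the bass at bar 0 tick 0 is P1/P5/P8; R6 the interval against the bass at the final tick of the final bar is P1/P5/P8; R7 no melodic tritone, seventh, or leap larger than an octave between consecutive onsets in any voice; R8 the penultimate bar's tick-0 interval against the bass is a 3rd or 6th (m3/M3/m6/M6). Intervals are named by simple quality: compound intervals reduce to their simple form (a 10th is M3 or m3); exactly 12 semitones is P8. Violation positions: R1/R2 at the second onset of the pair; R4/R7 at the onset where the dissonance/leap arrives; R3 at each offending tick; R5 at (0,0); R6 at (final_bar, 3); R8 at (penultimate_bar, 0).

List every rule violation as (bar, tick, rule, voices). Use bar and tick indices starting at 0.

bar 0: v0=D3 v1=D4 downbeat P8
bar 1: v0=E3 v1=F3 downbeat m2
bar 2: v0=F3 v1=E4 downbeat M7
bar 3: v0=A3 v1=A3 downbeat P1
bar 4: v0=B3 v1=E4 downbeat P4
bar 5: v0=C4 v1=G4 downbeat P5
bar 6: v0=C3 v1=A4 downbeat M6
bar 7: v0=D3 v1=D4 downbeat P8
  -> R4 @ bar 1 tick 0 v(0, 1): E3/F3 m2 untreated
  -> R7 @ bar 1 tick 2 v(1,): F3->E4 leap 11st
  -> R4 @ bar 2 tick 0 v(0, 1): F3/E4 M7 untreated
  -> R4 @ bar 4 tick 0 v(0, 1): B3/E4 P4 untreated
  -> R2 @ bar 7 tick 0 v(0, 1): C3/A3 M6 -> D3/D4 P8 similar

(1, 0, R4, (0, 1))
(1, 2, R7, (1,))
(2, 0, R4, (0, 1))
(4, 0, R4, (0, 1))
(7, 0, R2, (0, 1))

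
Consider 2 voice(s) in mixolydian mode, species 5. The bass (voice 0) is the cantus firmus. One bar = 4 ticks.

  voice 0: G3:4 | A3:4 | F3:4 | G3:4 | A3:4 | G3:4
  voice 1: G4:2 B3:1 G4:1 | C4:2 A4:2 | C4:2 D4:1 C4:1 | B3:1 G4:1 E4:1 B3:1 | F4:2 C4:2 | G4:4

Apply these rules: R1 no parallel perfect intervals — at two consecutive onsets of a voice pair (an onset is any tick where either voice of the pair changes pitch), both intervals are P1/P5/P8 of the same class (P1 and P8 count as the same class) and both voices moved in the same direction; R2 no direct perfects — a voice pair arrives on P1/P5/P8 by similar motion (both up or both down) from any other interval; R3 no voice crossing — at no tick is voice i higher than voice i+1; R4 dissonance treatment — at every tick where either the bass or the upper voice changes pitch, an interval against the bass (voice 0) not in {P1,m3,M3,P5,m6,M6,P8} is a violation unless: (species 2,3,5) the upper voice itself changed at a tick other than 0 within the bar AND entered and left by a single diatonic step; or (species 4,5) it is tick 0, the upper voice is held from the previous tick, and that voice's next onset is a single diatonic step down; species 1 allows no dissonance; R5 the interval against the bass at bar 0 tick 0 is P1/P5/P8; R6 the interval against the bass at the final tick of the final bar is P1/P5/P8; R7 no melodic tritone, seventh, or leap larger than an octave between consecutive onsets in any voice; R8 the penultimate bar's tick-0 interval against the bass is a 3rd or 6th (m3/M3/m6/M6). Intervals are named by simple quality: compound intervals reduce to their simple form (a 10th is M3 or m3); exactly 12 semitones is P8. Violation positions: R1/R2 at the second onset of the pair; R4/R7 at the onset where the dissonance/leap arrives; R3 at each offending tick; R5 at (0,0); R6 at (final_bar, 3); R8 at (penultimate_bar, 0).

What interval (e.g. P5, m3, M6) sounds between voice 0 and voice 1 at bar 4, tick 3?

voice 0=A3 voice 1=C4 -> m3

m3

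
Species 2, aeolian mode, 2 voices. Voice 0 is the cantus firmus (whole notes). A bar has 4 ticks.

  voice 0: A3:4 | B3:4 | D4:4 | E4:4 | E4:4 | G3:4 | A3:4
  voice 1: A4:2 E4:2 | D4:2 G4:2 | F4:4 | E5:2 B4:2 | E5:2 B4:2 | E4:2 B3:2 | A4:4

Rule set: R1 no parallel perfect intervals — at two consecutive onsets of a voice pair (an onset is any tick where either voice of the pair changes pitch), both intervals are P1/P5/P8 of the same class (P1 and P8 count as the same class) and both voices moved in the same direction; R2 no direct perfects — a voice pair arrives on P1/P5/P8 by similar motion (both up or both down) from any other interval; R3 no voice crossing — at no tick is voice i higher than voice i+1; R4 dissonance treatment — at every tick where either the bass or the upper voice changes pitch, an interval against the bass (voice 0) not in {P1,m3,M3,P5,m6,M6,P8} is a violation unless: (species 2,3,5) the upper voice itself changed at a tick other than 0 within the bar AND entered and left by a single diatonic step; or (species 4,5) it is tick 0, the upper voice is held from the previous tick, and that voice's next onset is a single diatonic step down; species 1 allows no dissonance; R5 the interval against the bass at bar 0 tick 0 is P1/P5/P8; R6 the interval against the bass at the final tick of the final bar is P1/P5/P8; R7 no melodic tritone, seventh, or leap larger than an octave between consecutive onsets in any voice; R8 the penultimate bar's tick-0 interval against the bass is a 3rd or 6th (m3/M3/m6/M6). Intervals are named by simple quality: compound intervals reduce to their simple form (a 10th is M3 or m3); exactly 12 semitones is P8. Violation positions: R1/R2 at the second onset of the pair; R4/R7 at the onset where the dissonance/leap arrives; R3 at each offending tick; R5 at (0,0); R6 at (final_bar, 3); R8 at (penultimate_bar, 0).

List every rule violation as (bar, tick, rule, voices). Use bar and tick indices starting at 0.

(3, 0, R2, (0, 1))
(3, 0, R7, (1,))
(6, 0, R2, (0, 1))
(6, 0, R7, (1,))

bar 0: v0=A3 v1=A4 downbeat P8
bar 1: v0=B3 v1=D4 downbeat m3
bar 2: v0=D4 v1=F4 downbeat m3
bar 3: v0=E4 v1=E5 downbeat P8
bar 4: v0=E4 v1=E5 downbeat P8
bar 5: v0=G3 v1=E4 downbeat M6
bar 6: v0=A3 v1=A4 downbeat P8
  -> R2 @ bar 3 tick 0 v(0, 1): D4/F4 m3 -> E4/E5 P8 similar
  -> R7 @ bar 3 tick 0 v(1,): F4->E5 leap 11st
  -> R2 @ bar 6 tick 0 v(0, 1): G3/B3 M3 -> A3/A4 P8 similar
  -> R7 @ bar 6 tick 0 v(1,): B3->A4 leap 10st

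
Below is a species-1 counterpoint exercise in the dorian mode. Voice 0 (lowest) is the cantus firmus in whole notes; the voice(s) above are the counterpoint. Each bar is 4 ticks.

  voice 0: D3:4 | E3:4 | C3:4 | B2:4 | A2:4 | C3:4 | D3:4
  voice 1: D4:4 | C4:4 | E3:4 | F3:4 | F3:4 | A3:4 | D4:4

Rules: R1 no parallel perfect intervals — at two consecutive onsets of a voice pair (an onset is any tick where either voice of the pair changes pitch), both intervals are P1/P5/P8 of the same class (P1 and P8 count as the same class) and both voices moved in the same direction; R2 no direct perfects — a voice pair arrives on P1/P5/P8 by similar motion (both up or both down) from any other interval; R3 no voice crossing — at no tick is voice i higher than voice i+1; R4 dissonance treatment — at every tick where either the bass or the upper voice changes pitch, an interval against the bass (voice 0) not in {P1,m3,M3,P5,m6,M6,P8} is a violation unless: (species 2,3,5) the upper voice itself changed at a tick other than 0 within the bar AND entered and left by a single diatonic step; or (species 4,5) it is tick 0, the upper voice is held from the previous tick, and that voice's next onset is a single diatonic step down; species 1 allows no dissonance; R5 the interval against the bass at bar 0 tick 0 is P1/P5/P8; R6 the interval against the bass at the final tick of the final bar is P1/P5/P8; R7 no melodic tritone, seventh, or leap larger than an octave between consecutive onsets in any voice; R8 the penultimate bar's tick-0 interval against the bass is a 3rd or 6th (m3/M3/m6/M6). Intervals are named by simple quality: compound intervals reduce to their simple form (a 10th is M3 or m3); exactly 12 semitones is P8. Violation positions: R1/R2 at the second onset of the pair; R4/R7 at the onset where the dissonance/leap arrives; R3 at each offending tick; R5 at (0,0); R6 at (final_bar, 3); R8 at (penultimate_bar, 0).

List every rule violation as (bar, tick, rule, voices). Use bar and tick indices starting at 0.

bar 0: v0=D3 v1=D4 downbeat P8
bar 1: v0=E3 v1=C4 downbeat m6
bar 2: v0=C3 v1=E3 downbeat M3
bar 3: v0=B2 v1=F3 downbeat TT
bar 4: v0=A2 v1=F3 downbeat m6
bar 5: v0=C3 v1=A3 downbeat M6
bar 6: v0=D3 v1=D4 downbeat P8
  -> R4 @ bar 3 tick 0 v(0, 1): B2/F3 TT untreated
  -> R2 @ bar 6 tick 0 v(0, 1): C3/A3 M6 -> D3/D4 P8 similar

(3, 0, R4, (0, 1))
(6, 0, R2, (0, 1))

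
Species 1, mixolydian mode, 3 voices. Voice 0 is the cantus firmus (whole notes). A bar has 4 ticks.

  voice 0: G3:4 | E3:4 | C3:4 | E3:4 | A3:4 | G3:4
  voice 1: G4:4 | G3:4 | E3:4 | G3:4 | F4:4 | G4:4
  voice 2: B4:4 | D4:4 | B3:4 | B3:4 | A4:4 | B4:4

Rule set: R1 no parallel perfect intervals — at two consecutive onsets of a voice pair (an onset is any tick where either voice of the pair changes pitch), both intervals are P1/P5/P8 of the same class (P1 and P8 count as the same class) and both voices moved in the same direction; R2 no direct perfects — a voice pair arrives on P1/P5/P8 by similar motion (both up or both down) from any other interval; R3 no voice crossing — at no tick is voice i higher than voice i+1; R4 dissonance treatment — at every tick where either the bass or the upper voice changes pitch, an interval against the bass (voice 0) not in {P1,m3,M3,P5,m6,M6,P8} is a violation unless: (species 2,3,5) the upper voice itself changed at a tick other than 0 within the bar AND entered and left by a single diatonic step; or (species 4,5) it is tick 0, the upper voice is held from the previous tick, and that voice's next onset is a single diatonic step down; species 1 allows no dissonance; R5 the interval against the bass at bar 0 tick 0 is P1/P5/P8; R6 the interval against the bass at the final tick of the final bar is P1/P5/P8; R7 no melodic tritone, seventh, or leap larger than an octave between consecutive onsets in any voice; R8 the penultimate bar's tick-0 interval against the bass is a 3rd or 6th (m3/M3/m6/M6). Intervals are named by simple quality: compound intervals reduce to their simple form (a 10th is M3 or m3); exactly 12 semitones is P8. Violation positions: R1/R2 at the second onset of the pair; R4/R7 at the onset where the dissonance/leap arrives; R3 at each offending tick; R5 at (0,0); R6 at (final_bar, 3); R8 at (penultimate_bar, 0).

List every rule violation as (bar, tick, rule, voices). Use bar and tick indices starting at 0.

bar 0: v0=G3 v1=G4 v2=B4 downbeat M3
bar 1: v0=E3 v1=G3 v2=D4 downbeat m7
bar 2: v0=C3 v1=E3 v2=B3 downbeat M7
bar 3: v0=E3 v1=G3 v2=B3 downbeat P5
bar 4: v0=A3 v1=F4 v2=A4 downbeat P8
bar 5: v0=G3 v1=G4 v2=B4 downbeat M3
  -> R5 @ bar 0 tick 0 v(0, 2): opens on M3
  -> R2 @ bar 1 tick 0 v(1, 2): G4/B4 M3 -> G3/D4 P5 similar
  -> R4 @ bar 1 tick 0 v(0, 2): E3/D4 m7 untreated
  -> R1 @ bar 2 tick 0 v(1, 2): G3/D4 P5 -> E3/B3 P5 similar
  -> R4 @ bar 2 tick 0 v(0, 2): C3/B3 M7 untreated
  -> R2 @ bar 4 tick 0 v(0, 2): E3/B3 P5 -> A3/A4 P8 similar
  -> R7 @ bar 4 tick 0 v(1,): G3->F4 leap 10st
  -> R7 @ bar 4 tick 0 v(2,): B3->A4 leap 10st
  -> R8 @ bar 4 tick 0 v(0, 2): penult P8 not 3rd/6th
  -> R6 @ bar 5 tick 3 v(0, 2): closes on M3

(0, 0, R5, (0, 2))
(1, 0, R2, (1, 2))
(1, 0, R4, (0, 2))
(2, 0, R1, (1, 2))
(2, 0, R4, (0, 2))
(4, 0, R2, (0, 2))
(4, 0, R7, (1,))
(4, 0, R7, (2,))
(4, 0, R8, (0, 2))
(5, 3, R6, (0, 2))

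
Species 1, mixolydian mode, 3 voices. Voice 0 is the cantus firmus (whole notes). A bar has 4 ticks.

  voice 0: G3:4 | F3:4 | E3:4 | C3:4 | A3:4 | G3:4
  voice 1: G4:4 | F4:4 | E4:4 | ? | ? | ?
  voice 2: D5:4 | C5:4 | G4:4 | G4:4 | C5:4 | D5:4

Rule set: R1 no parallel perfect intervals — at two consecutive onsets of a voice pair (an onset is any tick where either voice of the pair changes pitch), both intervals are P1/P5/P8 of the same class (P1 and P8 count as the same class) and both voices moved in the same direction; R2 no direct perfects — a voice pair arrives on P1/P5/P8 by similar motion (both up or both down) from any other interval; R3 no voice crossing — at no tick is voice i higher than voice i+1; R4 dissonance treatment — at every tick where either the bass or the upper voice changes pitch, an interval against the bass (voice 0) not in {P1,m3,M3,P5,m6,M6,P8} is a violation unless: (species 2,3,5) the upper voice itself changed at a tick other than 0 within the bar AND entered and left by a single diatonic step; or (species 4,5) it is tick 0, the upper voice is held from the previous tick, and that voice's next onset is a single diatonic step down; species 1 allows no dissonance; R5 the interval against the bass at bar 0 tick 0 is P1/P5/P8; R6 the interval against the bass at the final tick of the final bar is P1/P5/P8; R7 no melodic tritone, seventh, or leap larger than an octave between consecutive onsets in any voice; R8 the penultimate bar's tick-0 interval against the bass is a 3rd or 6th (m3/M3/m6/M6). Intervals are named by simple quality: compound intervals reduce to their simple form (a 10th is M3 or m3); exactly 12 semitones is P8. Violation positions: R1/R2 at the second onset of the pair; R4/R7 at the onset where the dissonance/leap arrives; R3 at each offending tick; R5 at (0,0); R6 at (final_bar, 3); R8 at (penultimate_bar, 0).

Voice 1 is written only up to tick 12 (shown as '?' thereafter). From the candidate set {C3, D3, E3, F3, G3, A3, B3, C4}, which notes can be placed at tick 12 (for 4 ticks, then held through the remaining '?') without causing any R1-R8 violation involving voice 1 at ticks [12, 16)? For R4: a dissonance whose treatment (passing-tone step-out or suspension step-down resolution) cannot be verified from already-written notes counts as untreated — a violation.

C3: violates R1,R7
D3: violates R4,R7
E3: legal
F3: violates R4,R7
G3: violates R2
A3: legal
B3: violates R4
C4: violates R1

{A3, E3}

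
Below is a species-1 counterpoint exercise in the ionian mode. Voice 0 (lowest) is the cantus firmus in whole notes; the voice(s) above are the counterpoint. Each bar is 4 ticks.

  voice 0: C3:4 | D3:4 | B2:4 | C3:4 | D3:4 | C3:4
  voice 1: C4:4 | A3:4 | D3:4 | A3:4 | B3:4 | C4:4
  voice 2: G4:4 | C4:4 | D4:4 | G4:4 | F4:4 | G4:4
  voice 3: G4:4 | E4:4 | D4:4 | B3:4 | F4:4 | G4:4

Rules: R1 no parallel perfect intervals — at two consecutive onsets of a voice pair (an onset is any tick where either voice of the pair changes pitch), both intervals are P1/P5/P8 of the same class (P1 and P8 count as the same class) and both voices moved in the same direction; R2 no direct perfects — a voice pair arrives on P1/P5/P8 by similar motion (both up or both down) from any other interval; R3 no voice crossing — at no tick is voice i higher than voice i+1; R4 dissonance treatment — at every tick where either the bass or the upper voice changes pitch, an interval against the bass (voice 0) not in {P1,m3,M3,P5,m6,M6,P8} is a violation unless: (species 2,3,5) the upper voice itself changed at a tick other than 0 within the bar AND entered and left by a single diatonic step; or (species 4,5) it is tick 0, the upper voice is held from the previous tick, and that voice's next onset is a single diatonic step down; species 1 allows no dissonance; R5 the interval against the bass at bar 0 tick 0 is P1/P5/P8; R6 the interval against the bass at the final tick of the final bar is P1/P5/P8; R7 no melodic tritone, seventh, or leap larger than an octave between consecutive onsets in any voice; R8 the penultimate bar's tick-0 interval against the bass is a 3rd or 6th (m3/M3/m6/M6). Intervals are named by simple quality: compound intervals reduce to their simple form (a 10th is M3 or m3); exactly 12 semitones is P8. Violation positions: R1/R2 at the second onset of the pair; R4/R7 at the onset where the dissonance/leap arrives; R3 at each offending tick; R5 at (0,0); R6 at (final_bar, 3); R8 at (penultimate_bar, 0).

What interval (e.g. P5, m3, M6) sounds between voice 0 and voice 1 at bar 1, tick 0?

P5

voice 0=D3 voice 1=A3 -> P5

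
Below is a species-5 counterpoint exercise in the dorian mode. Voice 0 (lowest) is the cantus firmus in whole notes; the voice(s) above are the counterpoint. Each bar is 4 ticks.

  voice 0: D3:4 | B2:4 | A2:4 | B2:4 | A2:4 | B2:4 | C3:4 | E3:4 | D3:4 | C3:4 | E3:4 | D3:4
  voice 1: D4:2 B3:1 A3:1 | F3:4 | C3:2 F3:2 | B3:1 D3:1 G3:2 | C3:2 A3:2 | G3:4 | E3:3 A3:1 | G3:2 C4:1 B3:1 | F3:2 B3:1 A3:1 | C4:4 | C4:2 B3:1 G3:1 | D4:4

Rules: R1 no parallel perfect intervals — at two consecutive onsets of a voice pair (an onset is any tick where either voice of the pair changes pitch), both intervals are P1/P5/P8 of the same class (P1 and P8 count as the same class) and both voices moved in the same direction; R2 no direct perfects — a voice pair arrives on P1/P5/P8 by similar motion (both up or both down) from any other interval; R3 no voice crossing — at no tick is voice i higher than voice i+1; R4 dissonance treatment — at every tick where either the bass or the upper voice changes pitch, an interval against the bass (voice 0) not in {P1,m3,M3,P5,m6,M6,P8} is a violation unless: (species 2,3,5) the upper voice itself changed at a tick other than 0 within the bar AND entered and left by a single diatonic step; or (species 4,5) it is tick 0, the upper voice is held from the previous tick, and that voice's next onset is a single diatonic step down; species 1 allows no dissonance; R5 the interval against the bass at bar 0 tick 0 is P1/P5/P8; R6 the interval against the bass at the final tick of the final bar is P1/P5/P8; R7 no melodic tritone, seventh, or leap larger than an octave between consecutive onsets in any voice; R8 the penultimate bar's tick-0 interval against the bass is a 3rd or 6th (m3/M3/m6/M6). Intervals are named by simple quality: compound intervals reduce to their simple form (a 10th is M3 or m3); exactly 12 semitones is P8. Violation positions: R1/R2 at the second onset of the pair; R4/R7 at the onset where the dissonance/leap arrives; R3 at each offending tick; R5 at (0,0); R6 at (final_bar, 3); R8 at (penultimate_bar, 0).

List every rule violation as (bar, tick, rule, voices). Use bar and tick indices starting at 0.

(1, 0, R4, (0, 1))
(3, 0, R2, (0, 1))
(3, 0, R7, (1,))
(8, 0, R7, (1,))
(8, 2, R7, (1,))

bar 0: v0=D3 v1=D4 downbeat P8
bar 1: v0=B2 v1=F3 downbeat TT
bar 2: v0=A2 v1=C3 downbeat m3
bar 3: v0=B2 v1=B3 downbeat P8
bar 4: v0=A2 v1=C3 downbeat m3
bar 5: v0=B2 v1=G3 downbeat m6
bar 6: v0=C3 v1=E3 downbeat M3
bar 7: v0=E3 v1=G3 downbeat m3
bar 8: v0=D3 v1=F3 downbeat m3
bar 9: v0=C3 v1=C4 downbeat P8
bar 10: v0=E3 v1=C4 downbeat m6
bar 11: v0=D3 v1=D4 downbeat P8
  -> R4 @ bar 1 tick 0 v(0, 1): B2/F3 TT untreated
  -> R2 @ bar 3 tick 0 v(0, 1): A2/F3 m6 -> B2/B3 P8 similar
  -> R7 @ bar 3 tick 0 v(1,): F3->B3 leap 6st
  -> R7 @ bar 8 tick 0 v(1,): B3->F3 leap 6st
  -> R7 @ bar 8 tick 2 v(1,): F3->B3 leap 6st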